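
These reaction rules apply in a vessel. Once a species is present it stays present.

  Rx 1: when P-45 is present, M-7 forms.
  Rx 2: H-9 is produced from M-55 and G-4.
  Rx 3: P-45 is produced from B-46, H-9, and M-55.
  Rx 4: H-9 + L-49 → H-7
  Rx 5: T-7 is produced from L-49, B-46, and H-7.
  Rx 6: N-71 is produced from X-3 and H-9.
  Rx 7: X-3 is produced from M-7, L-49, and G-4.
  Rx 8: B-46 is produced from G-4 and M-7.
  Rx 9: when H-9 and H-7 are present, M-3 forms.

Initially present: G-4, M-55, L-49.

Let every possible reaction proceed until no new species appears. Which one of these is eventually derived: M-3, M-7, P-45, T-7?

M-3

M-55 and G-4 present → H-9 forms (Rx 2).
H-9 and L-49 present → H-7 forms (Rx 4).
H-9 and H-7 present → M-3 forms (Rx 9).
P-45 would need B-46, H-9, and M-55 (Rx 3), but B-46 never forms. T-7 would need L-49, B-46, and H-7 (Rx 5), but B-46 never forms. M-7 would need P-45 (Rx 1), but P-45 never forms.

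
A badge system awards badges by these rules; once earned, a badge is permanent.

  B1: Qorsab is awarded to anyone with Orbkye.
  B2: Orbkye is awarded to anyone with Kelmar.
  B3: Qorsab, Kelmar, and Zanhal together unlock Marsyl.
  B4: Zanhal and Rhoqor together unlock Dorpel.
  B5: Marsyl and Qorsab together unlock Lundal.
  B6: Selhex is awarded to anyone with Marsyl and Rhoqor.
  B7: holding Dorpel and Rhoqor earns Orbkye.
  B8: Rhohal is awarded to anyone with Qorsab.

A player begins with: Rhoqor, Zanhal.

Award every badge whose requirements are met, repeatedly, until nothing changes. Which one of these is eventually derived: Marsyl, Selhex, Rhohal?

With Zanhal and Rhoqor, Dorpel is earned (B4).
With Dorpel and Rhoqor, Orbkye is earned (B7).
With Orbkye, Qorsab is earned (B1).
With Qorsab, Rhohal is earned (B8).
Selhex would need Marsyl and Rhoqor (B6), but Marsyl is never earned. Marsyl would need Qorsab, Kelmar, and Zanhal (B3), but Kelmar is never earned.

Rhohal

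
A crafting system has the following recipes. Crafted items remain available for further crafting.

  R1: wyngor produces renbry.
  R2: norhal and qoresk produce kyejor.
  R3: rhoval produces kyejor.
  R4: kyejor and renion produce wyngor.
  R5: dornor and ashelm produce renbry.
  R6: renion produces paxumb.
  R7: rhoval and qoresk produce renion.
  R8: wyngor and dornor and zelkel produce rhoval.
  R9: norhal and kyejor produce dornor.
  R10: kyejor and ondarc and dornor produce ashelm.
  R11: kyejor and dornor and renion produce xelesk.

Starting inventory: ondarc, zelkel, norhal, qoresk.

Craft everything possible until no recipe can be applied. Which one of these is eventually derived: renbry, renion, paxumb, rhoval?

Using R2, norhal and qoresk make kyejor.
Using R9, norhal and kyejor make dornor.
Using R10, kyejor, ondarc, and dornor make ashelm.
dornor and ashelm → renbry (R5).
rhoval would need wyngor, dornor, and zelkel (R8), but wyngor is never obtained. paxumb would need renion (R6), but renion is never obtained. renion would need rhoval and qoresk (R7), but rhoval is never obtained.

renbry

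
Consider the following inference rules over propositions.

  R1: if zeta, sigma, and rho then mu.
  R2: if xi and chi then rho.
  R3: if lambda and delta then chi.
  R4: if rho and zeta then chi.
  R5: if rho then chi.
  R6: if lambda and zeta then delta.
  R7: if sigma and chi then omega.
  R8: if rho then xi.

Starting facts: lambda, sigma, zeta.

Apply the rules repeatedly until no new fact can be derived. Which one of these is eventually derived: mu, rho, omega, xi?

omega

From lambda and zeta, R6 gives delta.
From lambda and delta, R3 gives chi.
sigma and chi hold, so omega follows (R7).
rho would need xi and chi (R2), but xi is never established. xi would need rho (R8), but rho is never established. mu would need zeta, sigma, and rho (R1), but rho is never established.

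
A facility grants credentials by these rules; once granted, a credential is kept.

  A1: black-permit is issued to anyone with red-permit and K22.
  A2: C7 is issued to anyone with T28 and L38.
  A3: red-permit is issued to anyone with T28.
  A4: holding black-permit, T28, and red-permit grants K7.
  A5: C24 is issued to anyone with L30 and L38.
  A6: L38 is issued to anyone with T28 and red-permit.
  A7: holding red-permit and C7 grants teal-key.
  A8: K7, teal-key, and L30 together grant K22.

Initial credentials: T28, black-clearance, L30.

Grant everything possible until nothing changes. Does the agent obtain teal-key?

Holding T28 grants red-permit (A3).
Holding T28 and red-permit grants L38 (A6).
Holding T28 and L38 grants C7 (A2).
Holding red-permit and C7 grants teal-key (A7).

Yes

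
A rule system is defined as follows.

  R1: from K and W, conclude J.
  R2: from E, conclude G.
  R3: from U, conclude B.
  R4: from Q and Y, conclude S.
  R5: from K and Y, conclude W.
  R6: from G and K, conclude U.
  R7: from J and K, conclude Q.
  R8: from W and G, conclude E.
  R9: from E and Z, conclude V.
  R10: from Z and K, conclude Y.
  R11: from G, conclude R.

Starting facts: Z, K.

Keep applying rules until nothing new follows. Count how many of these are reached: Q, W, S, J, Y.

5

From Z and K, R10 gives Y.
From K and Y, R5 gives W.
K and W hold, so J follows (R1).
J and K hold, so Q follows (R7).
Q and Y hold, so S follows (R4).
Q: reached.
W: reached.
S: reached.
J: reached.
Y: reached.
All 5 are reached.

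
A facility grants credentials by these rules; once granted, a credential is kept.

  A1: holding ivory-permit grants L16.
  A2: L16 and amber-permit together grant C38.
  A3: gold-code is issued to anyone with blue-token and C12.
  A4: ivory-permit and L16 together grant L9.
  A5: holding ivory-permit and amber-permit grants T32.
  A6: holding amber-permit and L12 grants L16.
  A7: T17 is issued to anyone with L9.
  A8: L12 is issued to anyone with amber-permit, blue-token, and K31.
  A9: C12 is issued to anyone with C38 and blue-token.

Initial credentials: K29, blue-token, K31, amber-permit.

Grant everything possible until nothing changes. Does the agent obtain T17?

T17 would need L9 (A7), but L9 is never granted.

No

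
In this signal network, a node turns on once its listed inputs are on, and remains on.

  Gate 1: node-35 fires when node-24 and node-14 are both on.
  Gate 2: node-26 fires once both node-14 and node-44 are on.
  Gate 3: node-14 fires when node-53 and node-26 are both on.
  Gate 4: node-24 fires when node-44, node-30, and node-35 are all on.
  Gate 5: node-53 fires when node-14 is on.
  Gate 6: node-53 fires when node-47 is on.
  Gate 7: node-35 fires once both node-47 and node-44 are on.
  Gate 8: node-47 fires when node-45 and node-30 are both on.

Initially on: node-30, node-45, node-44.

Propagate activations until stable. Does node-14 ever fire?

node-14 would need node-53 and node-26 (Gate 3), but node-26 never turns on.

No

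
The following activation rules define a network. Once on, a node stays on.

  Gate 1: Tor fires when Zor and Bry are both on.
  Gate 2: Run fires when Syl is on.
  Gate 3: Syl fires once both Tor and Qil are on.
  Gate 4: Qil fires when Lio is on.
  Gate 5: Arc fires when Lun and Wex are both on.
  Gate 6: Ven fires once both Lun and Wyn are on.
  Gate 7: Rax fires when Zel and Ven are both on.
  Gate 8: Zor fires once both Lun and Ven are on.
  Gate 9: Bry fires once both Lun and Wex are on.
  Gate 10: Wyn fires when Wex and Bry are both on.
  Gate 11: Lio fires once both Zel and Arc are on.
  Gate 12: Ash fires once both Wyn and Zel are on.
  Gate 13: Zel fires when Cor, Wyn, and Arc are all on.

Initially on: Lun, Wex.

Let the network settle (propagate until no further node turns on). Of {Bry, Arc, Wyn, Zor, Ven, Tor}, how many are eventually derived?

Gate 5: Lun and Wex on → Arc on.
Gate 9: Lun and Wex on → Bry on.
Wex and Bry are on, so Wyn fires (Gate 10).
Lun and Wyn are on, so Ven fires (Gate 6).
Gate 8: Lun and Ven on → Zor on.
Zor and Bry are on, so Tor fires (Gate 1).
Bry: reached.
Arc: reached.
Wyn: reached.
Zor: reached.
Ven: reached.
Tor: reached.
All 6 are reached.

6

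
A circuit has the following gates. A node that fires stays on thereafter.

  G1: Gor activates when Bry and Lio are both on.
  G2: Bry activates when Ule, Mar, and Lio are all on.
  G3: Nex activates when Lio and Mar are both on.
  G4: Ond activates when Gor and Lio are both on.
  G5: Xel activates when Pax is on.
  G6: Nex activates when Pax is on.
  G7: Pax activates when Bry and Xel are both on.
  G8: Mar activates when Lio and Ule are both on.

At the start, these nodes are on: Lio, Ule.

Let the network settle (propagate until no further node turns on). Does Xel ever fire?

Xel would need Pax (G5), but Pax never turns on.

No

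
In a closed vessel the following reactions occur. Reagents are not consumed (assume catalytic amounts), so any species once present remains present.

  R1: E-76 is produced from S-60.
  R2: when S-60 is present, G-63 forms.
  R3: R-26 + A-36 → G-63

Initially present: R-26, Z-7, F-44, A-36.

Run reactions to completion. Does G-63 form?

Yes

R-26 and A-36 present → G-63 forms (R3).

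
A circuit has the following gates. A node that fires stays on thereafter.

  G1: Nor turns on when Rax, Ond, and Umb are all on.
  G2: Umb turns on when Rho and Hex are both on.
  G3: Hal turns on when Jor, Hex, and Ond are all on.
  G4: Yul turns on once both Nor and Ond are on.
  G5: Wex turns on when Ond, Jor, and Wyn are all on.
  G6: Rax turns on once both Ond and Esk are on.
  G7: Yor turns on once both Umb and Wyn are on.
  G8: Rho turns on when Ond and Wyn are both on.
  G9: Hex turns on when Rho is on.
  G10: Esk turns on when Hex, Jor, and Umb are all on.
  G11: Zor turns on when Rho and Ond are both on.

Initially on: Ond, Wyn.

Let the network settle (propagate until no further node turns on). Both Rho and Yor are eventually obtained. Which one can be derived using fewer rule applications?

Rho: Ond and Wyn are on, so Rho turns on (G8). [1 rule application]
Yor: Ond and Wyn are on, so Rho turns on (G8). G9: Rho on → Hex on. G2: Rho and Hex on → Umb on. Umb and Wyn are on, so Yor turns on (G7). [4 rule applications]
Rho needs fewer.

Rho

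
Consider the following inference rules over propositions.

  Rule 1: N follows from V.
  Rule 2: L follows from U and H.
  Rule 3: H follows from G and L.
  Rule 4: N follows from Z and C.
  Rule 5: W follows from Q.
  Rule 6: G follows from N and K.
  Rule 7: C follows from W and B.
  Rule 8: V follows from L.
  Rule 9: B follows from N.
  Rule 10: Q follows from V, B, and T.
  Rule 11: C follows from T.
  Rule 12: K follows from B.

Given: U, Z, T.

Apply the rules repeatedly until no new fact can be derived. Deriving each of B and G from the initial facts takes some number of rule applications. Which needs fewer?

B

B: From T, Rule 11 gives C. Z and C hold, so N follows (Rule 4). From N, Rule 9 gives B. [3 rule applications]
G: From T, Rule 11 gives C. Z and C hold, so N follows (Rule 4). From N, Rule 9 gives B. From B, Rule 12 gives K. From N and K, Rule 6 gives G. [5 rule applications]
B needs fewer.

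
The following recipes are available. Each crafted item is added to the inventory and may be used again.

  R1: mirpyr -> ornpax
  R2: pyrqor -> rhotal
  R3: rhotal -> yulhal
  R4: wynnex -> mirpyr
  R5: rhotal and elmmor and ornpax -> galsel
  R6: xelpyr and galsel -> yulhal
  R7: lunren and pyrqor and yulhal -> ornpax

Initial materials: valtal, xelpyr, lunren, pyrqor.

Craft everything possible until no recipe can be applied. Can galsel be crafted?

No

galsel would need rhotal, elmmor, and ornpax (R5), but elmmor is never obtained.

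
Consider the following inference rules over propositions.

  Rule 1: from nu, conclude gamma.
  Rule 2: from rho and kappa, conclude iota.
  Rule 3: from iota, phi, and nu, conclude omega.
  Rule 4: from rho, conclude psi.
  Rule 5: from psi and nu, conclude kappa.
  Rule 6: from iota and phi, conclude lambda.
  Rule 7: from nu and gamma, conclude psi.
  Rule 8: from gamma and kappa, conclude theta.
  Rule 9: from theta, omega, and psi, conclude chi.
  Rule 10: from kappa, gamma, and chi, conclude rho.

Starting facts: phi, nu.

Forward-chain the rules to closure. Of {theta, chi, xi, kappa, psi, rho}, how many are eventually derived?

nu holds, so gamma follows (Rule 1).
nu and gamma hold, so psi follows (Rule 7).
From psi and nu, Rule 5 gives kappa.
From gamma and kappa, Rule 8 gives theta.
theta: reached.
chi would need theta, omega, and psi (Rule 9), but omega is never established.
No rule produces xi, and it is not given.
kappa: reached.
psi: reached.
rho would need kappa, gamma, and chi (Rule 10), but chi is never established.
Reached: theta, kappa, and psi — 3 of the 6.

3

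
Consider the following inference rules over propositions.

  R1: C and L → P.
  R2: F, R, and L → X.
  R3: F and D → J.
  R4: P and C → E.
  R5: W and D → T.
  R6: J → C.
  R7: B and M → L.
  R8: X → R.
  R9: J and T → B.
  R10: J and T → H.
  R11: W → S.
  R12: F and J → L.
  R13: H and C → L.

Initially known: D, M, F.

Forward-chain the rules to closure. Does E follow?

From F and D, R3 gives J.
From F and J, R12 gives L.
J holds, so C follows (R6).
C and L hold, so P follows (R1).
From P and C, R4 gives E.

Yes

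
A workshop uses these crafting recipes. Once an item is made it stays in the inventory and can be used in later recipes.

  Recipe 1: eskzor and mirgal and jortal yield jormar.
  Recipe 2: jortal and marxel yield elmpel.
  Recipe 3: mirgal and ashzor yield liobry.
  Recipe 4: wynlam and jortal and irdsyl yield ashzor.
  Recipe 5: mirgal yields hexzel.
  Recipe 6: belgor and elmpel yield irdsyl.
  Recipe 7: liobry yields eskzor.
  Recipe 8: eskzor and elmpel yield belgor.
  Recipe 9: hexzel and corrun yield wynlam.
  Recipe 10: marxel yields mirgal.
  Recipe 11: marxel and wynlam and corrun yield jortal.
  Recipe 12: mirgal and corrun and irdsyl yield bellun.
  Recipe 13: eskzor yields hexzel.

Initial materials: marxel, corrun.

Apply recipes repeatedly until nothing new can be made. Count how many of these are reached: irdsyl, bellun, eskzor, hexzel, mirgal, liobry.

marxel → mirgal (Recipe 10).
Using Recipe 5, mirgal makes hexzel.
irdsyl would need belgor and elmpel (Recipe 6), but belgor is never obtained.
bellun would need mirgal, corrun, and irdsyl (Recipe 12), but irdsyl is never obtained.
eskzor would need liobry (Recipe 7), but liobry is never obtained.
hexzel: reached.
mirgal: reached.
liobry would need mirgal and ashzor (Recipe 3), but ashzor is never obtained.
Reached: hexzel and mirgal — 2 of the 6.

2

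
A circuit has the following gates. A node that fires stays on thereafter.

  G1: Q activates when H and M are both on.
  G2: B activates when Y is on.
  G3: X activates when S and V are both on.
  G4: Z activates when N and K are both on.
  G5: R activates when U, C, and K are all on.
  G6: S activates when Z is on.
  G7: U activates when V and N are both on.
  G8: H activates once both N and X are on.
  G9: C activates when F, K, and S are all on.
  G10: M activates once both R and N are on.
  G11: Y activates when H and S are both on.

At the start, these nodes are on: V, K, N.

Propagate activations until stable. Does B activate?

Yes

G4: N and K on → Z on.
Z is on, so S activates (G6).
G3: S and V on → X on.
G8: N and X on → H on.
H and S are on, so Y activates (G11).
G2: Y on → B on.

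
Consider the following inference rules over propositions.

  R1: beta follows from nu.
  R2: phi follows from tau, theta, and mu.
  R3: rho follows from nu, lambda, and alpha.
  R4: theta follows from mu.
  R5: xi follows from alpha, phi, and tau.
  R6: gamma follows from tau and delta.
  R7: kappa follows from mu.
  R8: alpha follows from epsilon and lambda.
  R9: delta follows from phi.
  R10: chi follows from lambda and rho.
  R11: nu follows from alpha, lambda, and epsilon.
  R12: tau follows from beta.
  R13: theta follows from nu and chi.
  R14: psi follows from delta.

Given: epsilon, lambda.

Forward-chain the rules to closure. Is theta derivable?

Yes

From epsilon and lambda, R8 gives alpha.
From alpha, lambda, and epsilon, R11 gives nu.
nu, lambda, and alpha hold, so rho follows (R3).
From lambda and rho, R10 gives chi.
nu and chi hold, so theta follows (R13).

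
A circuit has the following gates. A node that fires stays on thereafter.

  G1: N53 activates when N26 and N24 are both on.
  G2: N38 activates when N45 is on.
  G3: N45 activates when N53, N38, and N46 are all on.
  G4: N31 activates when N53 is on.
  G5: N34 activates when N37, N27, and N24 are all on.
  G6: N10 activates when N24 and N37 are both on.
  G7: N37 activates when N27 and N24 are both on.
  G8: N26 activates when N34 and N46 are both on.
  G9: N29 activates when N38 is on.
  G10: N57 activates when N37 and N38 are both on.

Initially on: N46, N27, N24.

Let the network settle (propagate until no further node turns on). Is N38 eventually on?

N38 would need N45 (G2), but N45 never turns on.

No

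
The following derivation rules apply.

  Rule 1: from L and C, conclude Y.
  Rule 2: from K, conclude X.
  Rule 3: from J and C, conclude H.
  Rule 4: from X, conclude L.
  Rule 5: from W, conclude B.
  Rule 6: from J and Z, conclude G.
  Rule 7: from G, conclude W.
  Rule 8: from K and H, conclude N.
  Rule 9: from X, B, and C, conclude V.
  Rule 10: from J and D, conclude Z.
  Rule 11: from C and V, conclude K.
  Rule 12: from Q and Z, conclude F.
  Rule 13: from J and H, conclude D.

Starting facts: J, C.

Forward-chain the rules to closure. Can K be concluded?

No

K would need C and V (Rule 11), but V is never established.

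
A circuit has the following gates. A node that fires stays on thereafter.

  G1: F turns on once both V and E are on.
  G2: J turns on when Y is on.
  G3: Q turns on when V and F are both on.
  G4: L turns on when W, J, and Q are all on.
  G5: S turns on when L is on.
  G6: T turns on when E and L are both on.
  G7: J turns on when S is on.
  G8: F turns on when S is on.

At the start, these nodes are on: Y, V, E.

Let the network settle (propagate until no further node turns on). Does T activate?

No

T would need E and L (G6), but L never turns on.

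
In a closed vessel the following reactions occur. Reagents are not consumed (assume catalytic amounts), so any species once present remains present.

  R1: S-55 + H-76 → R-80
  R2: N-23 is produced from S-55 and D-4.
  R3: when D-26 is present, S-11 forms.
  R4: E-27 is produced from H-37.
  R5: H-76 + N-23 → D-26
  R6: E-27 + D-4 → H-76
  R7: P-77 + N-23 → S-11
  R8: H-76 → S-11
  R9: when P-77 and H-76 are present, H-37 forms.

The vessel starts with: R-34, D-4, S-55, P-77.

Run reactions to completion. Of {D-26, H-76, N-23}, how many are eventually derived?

1

S-55 and D-4 present → N-23 forms (R2).
D-26 would need H-76 and N-23 (R5), but H-76 never forms.
H-76 would need E-27 and D-4 (R6), but E-27 never forms.
N-23: reached.
Reached: N-23 — 1 of the 3.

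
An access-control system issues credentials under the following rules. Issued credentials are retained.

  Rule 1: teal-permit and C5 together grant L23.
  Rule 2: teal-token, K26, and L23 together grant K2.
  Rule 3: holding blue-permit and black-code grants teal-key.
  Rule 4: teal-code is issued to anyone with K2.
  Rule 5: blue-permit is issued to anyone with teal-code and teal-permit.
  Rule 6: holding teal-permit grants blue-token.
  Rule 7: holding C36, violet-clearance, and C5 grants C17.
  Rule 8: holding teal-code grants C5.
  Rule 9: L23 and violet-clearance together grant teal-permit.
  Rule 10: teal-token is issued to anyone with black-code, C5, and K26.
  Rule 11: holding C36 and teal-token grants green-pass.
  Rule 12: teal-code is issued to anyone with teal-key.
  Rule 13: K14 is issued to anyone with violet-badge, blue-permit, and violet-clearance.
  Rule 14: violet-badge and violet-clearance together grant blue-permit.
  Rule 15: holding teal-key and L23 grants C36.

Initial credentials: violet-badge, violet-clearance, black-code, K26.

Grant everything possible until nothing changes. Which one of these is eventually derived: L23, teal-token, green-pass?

teal-token

Holding violet-badge and violet-clearance grants blue-permit (Rule 14).
Holding blue-permit and black-code grants teal-key (Rule 3).
Holding teal-key grants teal-code (Rule 12).
Holding teal-code grants C5 (Rule 8).
Holding black-code, C5, and K26 grants teal-token (Rule 10).
L23 would need teal-permit and C5 (Rule 1), but teal-permit is never granted. green-pass would need C36 and teal-token (Rule 11), but C36 is never granted.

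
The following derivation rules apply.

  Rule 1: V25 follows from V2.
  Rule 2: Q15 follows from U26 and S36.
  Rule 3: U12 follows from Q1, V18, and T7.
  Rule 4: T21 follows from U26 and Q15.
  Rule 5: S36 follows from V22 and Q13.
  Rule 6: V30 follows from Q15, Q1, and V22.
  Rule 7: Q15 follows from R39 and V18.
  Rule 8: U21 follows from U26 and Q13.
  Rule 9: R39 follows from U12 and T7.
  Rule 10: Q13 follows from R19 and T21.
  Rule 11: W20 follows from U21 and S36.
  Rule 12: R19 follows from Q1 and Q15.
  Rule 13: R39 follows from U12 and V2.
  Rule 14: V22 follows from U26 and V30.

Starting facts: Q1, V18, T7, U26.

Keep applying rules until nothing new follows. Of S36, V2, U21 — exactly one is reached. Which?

U21

From Q1, V18, and T7, Rule 3 gives U12.
U12 and T7 hold, so R39 follows (Rule 9).
R39 and V18 hold, so Q15 follows (Rule 7).
Q1 and Q15 hold, so R19 follows (Rule 12).
From U26 and Q15, Rule 4 gives T21.
From R19 and T21, Rule 10 gives Q13.
U26 and Q13 hold, so U21 follows (Rule 8).
S36 would need V22 and Q13 (Rule 5), but V22 is never established. No rule produces V2, and it is not given.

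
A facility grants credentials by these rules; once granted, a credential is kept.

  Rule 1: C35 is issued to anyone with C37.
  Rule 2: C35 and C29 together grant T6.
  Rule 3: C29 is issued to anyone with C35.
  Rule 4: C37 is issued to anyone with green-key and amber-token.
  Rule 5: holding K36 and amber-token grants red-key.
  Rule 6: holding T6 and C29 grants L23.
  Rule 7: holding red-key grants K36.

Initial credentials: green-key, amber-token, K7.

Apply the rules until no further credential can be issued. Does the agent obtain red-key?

red-key would need K36 and amber-token (Rule 5), but K36 is never granted.

No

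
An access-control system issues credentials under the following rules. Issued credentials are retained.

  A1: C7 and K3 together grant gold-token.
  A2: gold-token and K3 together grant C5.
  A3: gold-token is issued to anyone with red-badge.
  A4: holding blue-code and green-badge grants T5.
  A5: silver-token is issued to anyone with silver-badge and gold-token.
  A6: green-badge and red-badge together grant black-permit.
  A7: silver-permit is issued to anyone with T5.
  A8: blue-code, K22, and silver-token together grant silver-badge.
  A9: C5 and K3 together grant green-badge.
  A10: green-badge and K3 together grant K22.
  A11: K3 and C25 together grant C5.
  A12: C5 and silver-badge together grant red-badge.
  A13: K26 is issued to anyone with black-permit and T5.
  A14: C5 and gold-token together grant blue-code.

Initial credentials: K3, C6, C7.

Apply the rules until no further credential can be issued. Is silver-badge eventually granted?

silver-badge would need blue-code, K22, and silver-token (A8), but silver-token is never granted.

No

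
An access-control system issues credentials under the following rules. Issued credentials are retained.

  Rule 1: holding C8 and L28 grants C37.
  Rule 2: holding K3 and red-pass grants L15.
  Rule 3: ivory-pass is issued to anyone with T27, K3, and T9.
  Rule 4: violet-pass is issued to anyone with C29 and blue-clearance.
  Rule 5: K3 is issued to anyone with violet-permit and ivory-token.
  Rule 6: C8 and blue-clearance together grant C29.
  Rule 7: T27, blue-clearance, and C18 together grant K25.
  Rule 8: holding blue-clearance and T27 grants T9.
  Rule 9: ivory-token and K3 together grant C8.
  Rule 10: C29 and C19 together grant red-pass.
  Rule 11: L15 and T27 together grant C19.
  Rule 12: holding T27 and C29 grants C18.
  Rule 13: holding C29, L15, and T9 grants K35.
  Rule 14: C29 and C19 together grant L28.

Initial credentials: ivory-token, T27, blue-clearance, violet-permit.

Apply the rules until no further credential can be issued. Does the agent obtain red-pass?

No

red-pass would need C29 and C19 (Rule 10), but C19 is never granted.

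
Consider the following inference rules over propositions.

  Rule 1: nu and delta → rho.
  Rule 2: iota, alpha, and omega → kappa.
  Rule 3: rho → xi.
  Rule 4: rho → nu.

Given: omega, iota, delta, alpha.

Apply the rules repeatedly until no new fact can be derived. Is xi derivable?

No

xi would need rho (Rule 3), but rho is never established.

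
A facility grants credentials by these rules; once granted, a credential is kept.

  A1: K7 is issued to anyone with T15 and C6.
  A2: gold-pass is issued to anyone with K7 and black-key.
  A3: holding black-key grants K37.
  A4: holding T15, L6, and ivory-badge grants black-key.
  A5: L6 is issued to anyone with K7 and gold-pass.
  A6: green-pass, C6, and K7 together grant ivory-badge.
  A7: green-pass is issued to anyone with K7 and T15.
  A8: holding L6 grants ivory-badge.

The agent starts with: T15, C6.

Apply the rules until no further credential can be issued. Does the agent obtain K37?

No

K37 would need black-key (A3), but black-key is never granted.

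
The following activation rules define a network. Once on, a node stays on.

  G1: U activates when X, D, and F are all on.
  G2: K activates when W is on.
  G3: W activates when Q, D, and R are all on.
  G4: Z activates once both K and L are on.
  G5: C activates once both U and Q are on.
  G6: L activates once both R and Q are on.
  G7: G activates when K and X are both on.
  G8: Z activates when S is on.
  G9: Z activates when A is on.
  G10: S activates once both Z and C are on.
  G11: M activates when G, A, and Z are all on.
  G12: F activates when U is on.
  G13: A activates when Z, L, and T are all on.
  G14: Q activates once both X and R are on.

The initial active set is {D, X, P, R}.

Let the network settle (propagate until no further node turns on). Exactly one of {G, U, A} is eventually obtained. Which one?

G

X and R are on, so Q activates (G14).
G3: Q, D, and R on → W on.
W is on, so K activates (G2).
G7: K and X on → G on.
A would need Z, L, and T (G13), but T never turns on. U would need X, D, and F (G1), but F never turns on.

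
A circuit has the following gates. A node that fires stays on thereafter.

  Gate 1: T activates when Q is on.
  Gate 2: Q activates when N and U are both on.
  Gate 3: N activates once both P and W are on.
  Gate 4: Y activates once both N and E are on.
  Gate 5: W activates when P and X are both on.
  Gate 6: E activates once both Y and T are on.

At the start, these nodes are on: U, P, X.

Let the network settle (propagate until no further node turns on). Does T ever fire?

Yes

Gate 5: P and X on → W on.
P and W are on, so N activates (Gate 3).
Gate 2: N and U on → Q on.
Q is on, so T activates (Gate 1).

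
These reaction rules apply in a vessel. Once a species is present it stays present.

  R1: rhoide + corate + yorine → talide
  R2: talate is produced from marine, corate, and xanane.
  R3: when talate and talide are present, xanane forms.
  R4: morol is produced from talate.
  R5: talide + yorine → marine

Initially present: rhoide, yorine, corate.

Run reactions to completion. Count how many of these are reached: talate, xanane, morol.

0

talate would need marine, corate, and xanane (R2), but xanane never forms.
xanane would need talate and talide (R3), but talate never forms.
morol would need talate (R4), but talate never forms.
None of the 3 are reached.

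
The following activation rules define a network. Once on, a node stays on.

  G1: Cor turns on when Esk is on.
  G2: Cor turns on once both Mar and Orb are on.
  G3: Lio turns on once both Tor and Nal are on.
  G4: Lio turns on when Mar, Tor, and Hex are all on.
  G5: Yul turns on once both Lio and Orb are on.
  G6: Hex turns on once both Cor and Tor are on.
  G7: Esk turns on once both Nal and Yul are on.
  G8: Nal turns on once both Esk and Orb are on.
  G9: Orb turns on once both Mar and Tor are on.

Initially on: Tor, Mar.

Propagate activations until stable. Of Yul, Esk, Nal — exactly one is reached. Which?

Yul

G9: Mar and Tor on → Orb on.
G2: Mar and Orb on → Cor on.
G6: Cor and Tor on → Hex on.
G4: Mar, Tor, and Hex on → Lio on.
Lio and Orb are on, so Yul turns on (G5).
Nal would need Esk and Orb (G8), but Esk never turns on. Esk would need Nal and Yul (G7), but Nal never turns on.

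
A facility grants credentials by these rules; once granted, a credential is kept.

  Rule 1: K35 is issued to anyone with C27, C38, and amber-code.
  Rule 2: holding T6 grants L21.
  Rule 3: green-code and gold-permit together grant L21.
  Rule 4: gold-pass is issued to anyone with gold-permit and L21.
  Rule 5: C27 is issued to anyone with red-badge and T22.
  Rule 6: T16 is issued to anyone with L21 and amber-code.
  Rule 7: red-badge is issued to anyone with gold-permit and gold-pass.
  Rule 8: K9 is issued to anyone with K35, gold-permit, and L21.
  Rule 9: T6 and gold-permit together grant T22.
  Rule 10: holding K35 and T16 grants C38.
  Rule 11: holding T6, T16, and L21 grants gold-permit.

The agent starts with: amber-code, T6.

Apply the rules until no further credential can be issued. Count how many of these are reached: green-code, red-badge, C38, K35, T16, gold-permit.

Holding T6 grants L21 (Rule 2).
Holding L21 and amber-code grants T16 (Rule 6).
Holding T6, T16, and L21 grants gold-permit (Rule 11).
Holding gold-permit and L21 grants gold-pass (Rule 4).
Holding gold-permit and gold-pass grants red-badge (Rule 7).
No rule produces green-code, and it is not given.
red-badge: reached.
C38 would need K35 and T16 (Rule 10), but K35 is never granted.
K35 would need C27, C38, and amber-code (Rule 1), but C38 is never granted.
T16: reached.
gold-permit: reached.
Reached: red-badge, T16, and gold-permit — 3 of the 6.

3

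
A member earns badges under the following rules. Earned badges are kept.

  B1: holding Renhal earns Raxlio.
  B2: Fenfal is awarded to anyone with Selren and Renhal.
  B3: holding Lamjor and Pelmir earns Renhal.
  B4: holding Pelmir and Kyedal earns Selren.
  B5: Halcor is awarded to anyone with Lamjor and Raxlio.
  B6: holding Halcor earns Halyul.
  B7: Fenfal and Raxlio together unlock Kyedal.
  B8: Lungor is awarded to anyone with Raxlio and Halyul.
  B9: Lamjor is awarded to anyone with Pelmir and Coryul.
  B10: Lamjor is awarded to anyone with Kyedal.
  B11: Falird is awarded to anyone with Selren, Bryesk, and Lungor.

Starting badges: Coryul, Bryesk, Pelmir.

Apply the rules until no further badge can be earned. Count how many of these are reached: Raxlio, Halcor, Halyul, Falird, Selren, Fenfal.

3

With Pelmir and Coryul, Lamjor is earned (B9).
With Lamjor and Pelmir, Renhal is earned (B3).
With Renhal, Raxlio is earned (B1).
With Lamjor and Raxlio, Halcor is earned (B5).
With Halcor, Halyul is earned (B6).
Raxlio: reached.
Halcor: reached.
Halyul: reached.
Falird would need Selren, Bryesk, and Lungor (B11), but Selren is never earned.
Selren would need Pelmir and Kyedal (B4), but Kyedal is never earned.
Fenfal would need Selren and Renhal (B2), but Selren is never earned.
Reached: Raxlio, Halcor, and Halyul — 3 of the 6.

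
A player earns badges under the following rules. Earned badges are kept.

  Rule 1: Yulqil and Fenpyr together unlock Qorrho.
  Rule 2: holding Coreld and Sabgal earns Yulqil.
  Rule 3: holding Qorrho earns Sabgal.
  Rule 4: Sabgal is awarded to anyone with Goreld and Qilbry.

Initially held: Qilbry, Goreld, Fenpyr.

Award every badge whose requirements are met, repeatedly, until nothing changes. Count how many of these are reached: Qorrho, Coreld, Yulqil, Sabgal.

1

With Goreld and Qilbry, Sabgal is earned (Rule 4).
Qorrho would need Yulqil and Fenpyr (Rule 1), but Yulqil is never earned.
No rule produces Coreld, and it is not given.
Yulqil would need Coreld and Sabgal (Rule 2), but Coreld is never earned.
Sabgal: reached.
Reached: Sabgal — 1 of the 4.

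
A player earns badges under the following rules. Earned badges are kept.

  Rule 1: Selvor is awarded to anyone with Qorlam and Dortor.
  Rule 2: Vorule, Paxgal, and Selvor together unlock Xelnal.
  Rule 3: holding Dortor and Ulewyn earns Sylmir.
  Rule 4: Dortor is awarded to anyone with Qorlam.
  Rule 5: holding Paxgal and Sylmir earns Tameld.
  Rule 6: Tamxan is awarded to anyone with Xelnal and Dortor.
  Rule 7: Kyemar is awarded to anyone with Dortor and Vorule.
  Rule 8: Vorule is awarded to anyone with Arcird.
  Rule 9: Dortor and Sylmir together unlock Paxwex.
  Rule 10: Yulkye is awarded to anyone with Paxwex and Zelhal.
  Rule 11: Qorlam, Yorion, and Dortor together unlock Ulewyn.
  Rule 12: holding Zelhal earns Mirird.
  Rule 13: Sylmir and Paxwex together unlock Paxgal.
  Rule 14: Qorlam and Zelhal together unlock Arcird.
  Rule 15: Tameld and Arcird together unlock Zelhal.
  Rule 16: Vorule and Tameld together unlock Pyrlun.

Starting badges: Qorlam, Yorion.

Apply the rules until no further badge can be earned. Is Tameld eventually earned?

With Qorlam, Dortor is earned (Rule 4).
With Qorlam, Yorion, and Dortor, Ulewyn is earned (Rule 11).
With Dortor and Ulewyn, Sylmir is earned (Rule 3).
With Dortor and Sylmir, Paxwex is earned (Rule 9).
With Sylmir and Paxwex, Paxgal is earned (Rule 13).
With Paxgal and Sylmir, Tameld is earned (Rule 5).

Yes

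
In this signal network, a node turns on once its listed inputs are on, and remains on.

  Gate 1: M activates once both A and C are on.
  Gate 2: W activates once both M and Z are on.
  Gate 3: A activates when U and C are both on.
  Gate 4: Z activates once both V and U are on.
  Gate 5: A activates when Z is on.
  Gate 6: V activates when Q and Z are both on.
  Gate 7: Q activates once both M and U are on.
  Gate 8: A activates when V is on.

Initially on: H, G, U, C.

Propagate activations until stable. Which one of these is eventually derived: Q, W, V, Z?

U and C are on, so A activates (Gate 3).
Gate 1: A and C on → M on.
Gate 7: M and U on → Q on.
Z would need V and U (Gate 4), but V never turns on. W would need M and Z (Gate 2), but Z never turns on. V would need Q and Z (Gate 6), but Z never turns on.

Q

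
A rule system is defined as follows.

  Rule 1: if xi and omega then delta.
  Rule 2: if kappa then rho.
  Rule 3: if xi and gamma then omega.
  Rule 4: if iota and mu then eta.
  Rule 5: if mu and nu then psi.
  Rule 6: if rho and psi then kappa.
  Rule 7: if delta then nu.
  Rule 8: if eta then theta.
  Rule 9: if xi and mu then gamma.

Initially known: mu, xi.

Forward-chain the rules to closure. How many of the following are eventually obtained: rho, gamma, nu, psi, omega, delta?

From xi and mu, Rule 9 gives gamma.
From xi and gamma, Rule 3 gives omega.
xi and omega hold, so delta follows (Rule 1).
From delta, Rule 7 gives nu.
From mu and nu, Rule 5 gives psi.
rho would need kappa (Rule 2), but kappa is never established.
gamma: reached.
nu: reached.
psi: reached.
omega: reached.
delta: reached.
Reached: gamma, nu, psi, omega, and delta — 5 of the 6.

5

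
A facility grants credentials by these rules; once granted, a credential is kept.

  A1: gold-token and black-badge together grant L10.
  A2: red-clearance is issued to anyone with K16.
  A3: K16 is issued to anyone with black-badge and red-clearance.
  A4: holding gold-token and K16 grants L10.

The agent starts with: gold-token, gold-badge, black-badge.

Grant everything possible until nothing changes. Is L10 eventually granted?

Yes

Holding gold-token and black-badge grants L10 (A1).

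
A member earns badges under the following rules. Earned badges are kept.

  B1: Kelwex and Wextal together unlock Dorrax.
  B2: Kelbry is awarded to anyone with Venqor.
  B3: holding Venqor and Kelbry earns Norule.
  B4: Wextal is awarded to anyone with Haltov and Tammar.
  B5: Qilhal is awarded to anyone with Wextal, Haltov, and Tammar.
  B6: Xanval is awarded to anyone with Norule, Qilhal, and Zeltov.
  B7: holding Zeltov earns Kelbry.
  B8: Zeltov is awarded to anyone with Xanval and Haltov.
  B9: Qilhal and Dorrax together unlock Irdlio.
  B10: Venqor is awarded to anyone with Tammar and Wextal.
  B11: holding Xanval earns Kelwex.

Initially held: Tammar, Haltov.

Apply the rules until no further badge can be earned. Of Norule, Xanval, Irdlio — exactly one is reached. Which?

With Haltov and Tammar, Wextal is earned (B4).
With Tammar and Wextal, Venqor is earned (B10).
With Venqor, Kelbry is earned (B2).
With Venqor and Kelbry, Norule is earned (B3).
Irdlio would need Qilhal and Dorrax (B9), but Dorrax is never earned. Xanval would need Norule, Qilhal, and Zeltov (B6), but Zeltov is never earned.

Norule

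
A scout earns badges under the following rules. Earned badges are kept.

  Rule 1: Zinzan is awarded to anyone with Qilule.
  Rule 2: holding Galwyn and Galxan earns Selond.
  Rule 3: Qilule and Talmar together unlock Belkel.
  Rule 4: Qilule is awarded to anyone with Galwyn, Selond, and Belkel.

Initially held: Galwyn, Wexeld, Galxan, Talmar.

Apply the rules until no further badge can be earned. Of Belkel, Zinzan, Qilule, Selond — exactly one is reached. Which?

With Galwyn and Galxan, Selond is earned (Rule 2).
Zinzan would need Qilule (Rule 1), but Qilule is never earned. Qilule would need Galwyn, Selond, and Belkel (Rule 4), but Belkel is never earned. Belkel would need Qilule and Talmar (Rule 3), but Qilule is never earned.

Selond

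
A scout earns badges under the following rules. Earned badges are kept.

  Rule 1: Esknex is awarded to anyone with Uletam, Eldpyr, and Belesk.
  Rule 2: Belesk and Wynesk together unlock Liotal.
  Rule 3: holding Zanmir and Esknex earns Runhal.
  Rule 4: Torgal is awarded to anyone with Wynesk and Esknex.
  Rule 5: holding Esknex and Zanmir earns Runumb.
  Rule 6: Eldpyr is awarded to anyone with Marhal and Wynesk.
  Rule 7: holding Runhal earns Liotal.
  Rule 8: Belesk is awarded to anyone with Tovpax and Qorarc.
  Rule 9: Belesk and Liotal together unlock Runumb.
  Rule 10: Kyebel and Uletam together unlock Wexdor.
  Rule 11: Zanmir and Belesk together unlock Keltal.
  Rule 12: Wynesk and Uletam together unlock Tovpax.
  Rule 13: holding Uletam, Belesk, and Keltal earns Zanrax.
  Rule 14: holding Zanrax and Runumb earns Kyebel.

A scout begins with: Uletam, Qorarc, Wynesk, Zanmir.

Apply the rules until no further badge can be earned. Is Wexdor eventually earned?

Yes

With Wynesk and Uletam, Tovpax is earned (Rule 12).
With Tovpax and Qorarc, Belesk is earned (Rule 8).
With Belesk and Wynesk, Liotal is earned (Rule 2).
With Zanmir and Belesk, Keltal is earned (Rule 11).
With Belesk and Liotal, Runumb is earned (Rule 9).
With Uletam, Belesk, and Keltal, Zanrax is earned (Rule 13).
With Zanrax and Runumb, Kyebel is earned (Rule 14).
With Kyebel and Uletam, Wexdor is earned (Rule 10).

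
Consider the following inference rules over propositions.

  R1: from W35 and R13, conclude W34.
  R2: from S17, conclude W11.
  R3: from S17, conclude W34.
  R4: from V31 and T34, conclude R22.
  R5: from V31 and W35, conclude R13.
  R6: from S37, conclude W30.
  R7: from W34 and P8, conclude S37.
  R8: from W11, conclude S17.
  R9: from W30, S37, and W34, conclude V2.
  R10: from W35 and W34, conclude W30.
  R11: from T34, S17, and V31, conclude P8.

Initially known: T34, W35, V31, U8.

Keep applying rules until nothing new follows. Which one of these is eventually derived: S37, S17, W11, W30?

From V31 and W35, R5 gives R13.
W35 and R13 hold, so W34 follows (R1).
W35 and W34 hold, so W30 follows (R10).
S17 would need W11 (R8), but W11 is never established. W11 would need S17 (R2), but S17 is never established. S37 would need W34 and P8 (R7), but P8 is never established.

W30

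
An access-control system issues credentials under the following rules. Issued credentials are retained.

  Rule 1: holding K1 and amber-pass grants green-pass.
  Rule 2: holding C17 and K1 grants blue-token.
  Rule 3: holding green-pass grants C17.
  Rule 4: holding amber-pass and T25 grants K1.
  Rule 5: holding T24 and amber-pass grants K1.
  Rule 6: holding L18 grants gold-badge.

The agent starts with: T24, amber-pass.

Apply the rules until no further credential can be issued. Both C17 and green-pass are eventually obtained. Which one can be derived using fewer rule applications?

green-pass: Holding T24 and amber-pass grants K1 (Rule 5). Holding K1 and amber-pass grants green-pass (Rule 1). [2 rule applications]
C17: Holding T24 and amber-pass grants K1 (Rule 5). Holding K1 and amber-pass grants green-pass (Rule 1). Holding green-pass grants C17 (Rule 3). [3 rule applications]
green-pass needs fewer.

green-pass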